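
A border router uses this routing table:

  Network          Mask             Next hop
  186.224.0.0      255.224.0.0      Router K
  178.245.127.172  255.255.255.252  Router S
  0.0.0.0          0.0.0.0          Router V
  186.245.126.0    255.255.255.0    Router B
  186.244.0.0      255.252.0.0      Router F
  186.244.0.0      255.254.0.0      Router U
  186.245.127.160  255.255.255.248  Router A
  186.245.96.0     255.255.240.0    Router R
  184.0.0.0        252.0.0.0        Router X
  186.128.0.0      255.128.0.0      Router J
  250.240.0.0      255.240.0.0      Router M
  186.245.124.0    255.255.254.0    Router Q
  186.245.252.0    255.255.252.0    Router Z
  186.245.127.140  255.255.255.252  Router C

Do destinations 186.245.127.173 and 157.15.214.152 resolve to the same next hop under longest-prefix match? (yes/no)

186.245.127.173: longest match 186.244.0.0/15 -> Router U
157.15.214.152: longest match 0.0.0.0/0 -> Router V

no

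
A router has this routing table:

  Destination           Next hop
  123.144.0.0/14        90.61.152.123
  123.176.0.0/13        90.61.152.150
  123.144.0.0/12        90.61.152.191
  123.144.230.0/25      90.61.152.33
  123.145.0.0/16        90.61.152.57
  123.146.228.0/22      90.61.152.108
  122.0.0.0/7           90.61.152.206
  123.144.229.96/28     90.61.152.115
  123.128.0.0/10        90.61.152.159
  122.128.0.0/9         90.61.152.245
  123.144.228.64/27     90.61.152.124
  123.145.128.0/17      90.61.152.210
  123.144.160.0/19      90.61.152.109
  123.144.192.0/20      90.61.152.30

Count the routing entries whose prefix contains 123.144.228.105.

Prefixes containing 123.144.228.105:
  122.0.0.0/7 (122.0.0.0 - 123.255.255.255)
  123.128.0.0/10 (123.128.0.0 - 123.191.255.255)
  123.144.0.0/12 (123.144.0.0 - 123.159.255.255)
  123.144.0.0/14 (123.144.0.0 - 123.147.255.255)
Total matching entries: 4.

4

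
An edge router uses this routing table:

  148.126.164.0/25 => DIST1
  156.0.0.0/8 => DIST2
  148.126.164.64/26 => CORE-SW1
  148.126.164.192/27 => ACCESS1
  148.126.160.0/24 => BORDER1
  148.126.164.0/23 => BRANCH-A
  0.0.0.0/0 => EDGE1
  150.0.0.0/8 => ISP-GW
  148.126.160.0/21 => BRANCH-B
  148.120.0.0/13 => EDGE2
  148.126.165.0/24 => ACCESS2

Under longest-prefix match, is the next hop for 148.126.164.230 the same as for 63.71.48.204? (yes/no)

no

148.126.164.230: longest match 148.126.164.0/23 -> BRANCH-A
63.71.48.204: longest match 0.0.0.0/0 -> EDGE1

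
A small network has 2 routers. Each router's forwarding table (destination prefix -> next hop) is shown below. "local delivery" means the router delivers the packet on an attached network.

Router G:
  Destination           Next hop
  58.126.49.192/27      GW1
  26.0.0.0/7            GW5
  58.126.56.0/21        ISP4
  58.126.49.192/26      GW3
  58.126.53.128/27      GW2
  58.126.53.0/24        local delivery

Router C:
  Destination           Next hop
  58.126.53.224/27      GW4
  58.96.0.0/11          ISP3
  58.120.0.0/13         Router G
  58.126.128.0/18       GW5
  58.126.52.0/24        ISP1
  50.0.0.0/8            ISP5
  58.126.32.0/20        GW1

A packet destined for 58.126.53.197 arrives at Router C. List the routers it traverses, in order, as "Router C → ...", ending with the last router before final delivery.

Router C → Router G

At Router C: longest match for 58.126.53.197 is 58.120.0.0/13 -> Router G
At Router G: longest match for 58.126.53.197 is 58.126.53.0/24 -> local delivery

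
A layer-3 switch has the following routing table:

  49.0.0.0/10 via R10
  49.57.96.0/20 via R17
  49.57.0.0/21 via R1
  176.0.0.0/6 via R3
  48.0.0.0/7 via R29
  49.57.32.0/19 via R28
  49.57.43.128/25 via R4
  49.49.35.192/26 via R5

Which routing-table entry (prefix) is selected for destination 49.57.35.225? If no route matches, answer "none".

49.57.32.0/19

Entries matching 49.57.35.225:
  48.0.0.0/7 (48.0.0.0 - 49.255.255.255)
  49.0.0.0/10 (49.0.0.0 - 49.63.255.255)
  49.57.32.0/19 (49.57.32.0 - 49.57.63.255)
Most specific is 49.57.32.0/19.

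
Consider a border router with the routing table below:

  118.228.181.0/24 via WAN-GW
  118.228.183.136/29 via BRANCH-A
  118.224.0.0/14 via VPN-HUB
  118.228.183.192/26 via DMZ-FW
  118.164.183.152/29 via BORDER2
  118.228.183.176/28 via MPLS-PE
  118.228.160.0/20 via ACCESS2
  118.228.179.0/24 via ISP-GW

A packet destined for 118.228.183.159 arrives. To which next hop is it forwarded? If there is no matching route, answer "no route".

No entry's prefix contains 118.228.183.159; there is no default route.

no route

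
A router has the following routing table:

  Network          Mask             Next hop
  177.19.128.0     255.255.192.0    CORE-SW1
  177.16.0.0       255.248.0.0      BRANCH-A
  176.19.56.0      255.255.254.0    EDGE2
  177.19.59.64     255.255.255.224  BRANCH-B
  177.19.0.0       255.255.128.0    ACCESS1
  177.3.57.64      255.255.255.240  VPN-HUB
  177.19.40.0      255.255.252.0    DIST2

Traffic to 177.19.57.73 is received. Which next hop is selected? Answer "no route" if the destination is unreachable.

Routes whose prefix contains 177.19.57.73:
  177.16.0.0/13 (177.16.0.0 - 177.23.255.255) -> BRANCH-A
  177.19.0.0/17 (177.19.0.0 - 177.19.127.255) -> ACCESS1
More-specific entries that do NOT match:
  177.3.57.64/28 (177.3.57.64 - 177.3.57.79) does not contain 177.19.57.73
  177.19.59.64/27 (177.19.59.64 - 177.19.59.95) does not contain 177.19.57.73
  176.19.56.0/23 (176.19.56.0 - 176.19.57.255) does not contain 177.19.57.73
  177.19.40.0/22 (177.19.40.0 - 177.19.43.255) does not contain 177.19.57.73
  177.19.128.0/18 (177.19.128.0 - 177.19.191.255) does not contain 177.19.57.73
Longest matching prefix is /17 -> next hop ACCESS1.

ACCESS1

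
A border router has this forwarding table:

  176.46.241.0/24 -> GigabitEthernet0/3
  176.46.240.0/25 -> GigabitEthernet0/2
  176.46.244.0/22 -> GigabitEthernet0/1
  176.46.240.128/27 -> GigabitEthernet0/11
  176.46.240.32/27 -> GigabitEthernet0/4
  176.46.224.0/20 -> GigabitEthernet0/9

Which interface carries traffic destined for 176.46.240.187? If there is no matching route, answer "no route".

No entry's prefix contains 176.46.240.187; there is no default route.

no route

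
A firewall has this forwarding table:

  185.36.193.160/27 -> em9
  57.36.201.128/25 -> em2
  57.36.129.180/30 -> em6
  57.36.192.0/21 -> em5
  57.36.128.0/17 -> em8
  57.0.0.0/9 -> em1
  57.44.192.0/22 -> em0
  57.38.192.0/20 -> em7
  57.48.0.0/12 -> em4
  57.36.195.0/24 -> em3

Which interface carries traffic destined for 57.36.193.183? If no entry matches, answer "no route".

Routes whose prefix contains 57.36.193.183:
  57.0.0.0/9 (57.0.0.0 - 57.127.255.255) -> em1
  57.36.128.0/17 (57.36.128.0 - 57.36.255.255) -> em8
  57.36.192.0/21 (57.36.192.0 - 57.36.199.255) -> em5
More-specific entries that do NOT match:
  57.36.129.180/30 (57.36.129.180 - 57.36.129.183) does not contain 57.36.193.183
  185.36.193.160/27 (185.36.193.160 - 185.36.193.191) does not contain 57.36.193.183
  57.36.201.128/25 (57.36.201.128 - 57.36.201.255) does not contain 57.36.193.183
  57.36.195.0/24 (57.36.195.0 - 57.36.195.255) does not contain 57.36.193.183
  57.44.192.0/22 (57.44.192.0 - 57.44.195.255) does not contain 57.36.193.183
Longest matching prefix is /21 -> interface em5.

em5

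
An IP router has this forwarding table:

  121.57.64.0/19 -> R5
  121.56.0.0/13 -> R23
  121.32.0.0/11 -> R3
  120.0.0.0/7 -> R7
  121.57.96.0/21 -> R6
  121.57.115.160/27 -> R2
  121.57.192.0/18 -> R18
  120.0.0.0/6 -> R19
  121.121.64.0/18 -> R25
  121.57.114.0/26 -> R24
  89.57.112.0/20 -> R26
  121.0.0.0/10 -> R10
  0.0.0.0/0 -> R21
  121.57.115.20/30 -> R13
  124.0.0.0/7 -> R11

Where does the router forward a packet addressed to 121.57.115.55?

Routes whose prefix contains 121.57.115.55:
  0.0.0.0/0 (default, matches everything) -> R21
  120.0.0.0/6 (120.0.0.0 - 123.255.255.255) -> R19
  120.0.0.0/7 (120.0.0.0 - 121.255.255.255) -> R7
  121.0.0.0/10 (121.0.0.0 - 121.63.255.255) -> R10
  121.32.0.0/11 (121.32.0.0 - 121.63.255.255) -> R3
  121.56.0.0/13 (121.56.0.0 - 121.63.255.255) -> R23
More-specific entries that do NOT match:
  121.57.115.20/30 (121.57.115.20 - 121.57.115.23) does not contain 121.57.115.55
  121.57.115.160/27 (121.57.115.160 - 121.57.115.191) does not contain 121.57.115.55
  121.57.114.0/26 (121.57.114.0 - 121.57.114.63) does not contain 121.57.115.55
  121.57.96.0/21 (121.57.96.0 - 121.57.103.255) does not contain 121.57.115.55
  89.57.112.0/20 (89.57.112.0 - 89.57.127.255) does not contain 121.57.115.55
  121.57.64.0/19 (121.57.64.0 - 121.57.95.255) does not contain 121.57.115.55
  121.57.192.0/18 (121.57.192.0 - 121.57.255.255) does not contain 121.57.115.55
  121.121.64.0/18 (121.121.64.0 - 121.121.127.255) does not contain 121.57.115.55
Longest matching prefix is /13 -> next hop R23.

R23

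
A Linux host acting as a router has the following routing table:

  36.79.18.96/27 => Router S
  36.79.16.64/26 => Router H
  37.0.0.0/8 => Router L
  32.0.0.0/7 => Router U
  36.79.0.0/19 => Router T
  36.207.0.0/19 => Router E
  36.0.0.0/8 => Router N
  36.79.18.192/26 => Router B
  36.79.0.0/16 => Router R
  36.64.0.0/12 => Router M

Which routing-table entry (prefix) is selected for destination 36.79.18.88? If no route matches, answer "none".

36.79.0.0/19

Entries matching 36.79.18.88:
  36.0.0.0/8 (36.0.0.0 - 36.255.255.255)
  36.64.0.0/12 (36.64.0.0 - 36.79.255.255)
  36.79.0.0/16 (36.79.0.0 - 36.79.255.255)
  36.79.0.0/19 (36.79.0.0 - 36.79.31.255)
Most specific is 36.79.0.0/19.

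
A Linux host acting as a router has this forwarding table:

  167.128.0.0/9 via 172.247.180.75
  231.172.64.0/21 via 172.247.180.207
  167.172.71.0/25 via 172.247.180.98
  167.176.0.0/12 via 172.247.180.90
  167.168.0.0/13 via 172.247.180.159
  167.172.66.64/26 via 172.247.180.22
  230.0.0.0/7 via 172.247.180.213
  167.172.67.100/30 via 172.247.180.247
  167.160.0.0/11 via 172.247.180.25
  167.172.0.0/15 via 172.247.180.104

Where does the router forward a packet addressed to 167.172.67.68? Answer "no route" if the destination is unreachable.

172.247.180.104

Routes whose prefix contains 167.172.67.68:
  167.128.0.0/9 (167.128.0.0 - 167.255.255.255) -> 172.247.180.75
  167.160.0.0/11 (167.160.0.0 - 167.191.255.255) -> 172.247.180.25
  167.168.0.0/13 (167.168.0.0 - 167.175.255.255) -> 172.247.180.159
  167.172.0.0/15 (167.172.0.0 - 167.173.255.255) -> 172.247.180.104
More-specific entries that do NOT match:
  167.172.67.100/30 (167.172.67.100 - 167.172.67.103) does not contain 167.172.67.68
  167.172.66.64/26 (167.172.66.64 - 167.172.66.127) does not contain 167.172.67.68
  167.172.71.0/25 (167.172.71.0 - 167.172.71.127) does not contain 167.172.67.68
  231.172.64.0/21 (231.172.64.0 - 231.172.71.255) does not contain 167.172.67.68
Longest matching prefix is /15 -> next hop 172.247.180.104.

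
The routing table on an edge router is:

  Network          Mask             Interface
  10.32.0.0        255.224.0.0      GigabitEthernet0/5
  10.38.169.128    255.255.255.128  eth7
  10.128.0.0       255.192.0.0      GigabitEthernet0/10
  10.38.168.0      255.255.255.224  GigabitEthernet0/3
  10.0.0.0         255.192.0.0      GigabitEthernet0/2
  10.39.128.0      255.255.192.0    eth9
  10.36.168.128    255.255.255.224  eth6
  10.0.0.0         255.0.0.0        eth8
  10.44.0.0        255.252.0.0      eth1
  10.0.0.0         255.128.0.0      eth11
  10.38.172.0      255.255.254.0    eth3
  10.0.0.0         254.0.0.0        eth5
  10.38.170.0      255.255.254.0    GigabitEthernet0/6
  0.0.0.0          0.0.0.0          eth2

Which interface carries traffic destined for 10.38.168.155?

Routes whose prefix contains 10.38.168.155:
  0.0.0.0/0 (default, matches everything) -> eth2
  10.0.0.0/7 (10.0.0.0 - 11.255.255.255) -> eth5
  10.0.0.0/8 (10.0.0.0 - 10.255.255.255) -> eth8
  10.0.0.0/9 (10.0.0.0 - 10.127.255.255) -> eth11
  10.0.0.0/10 (10.0.0.0 - 10.63.255.255) -> GigabitEthernet0/2
  10.32.0.0/11 (10.32.0.0 - 10.63.255.255) -> GigabitEthernet0/5
More-specific entries that do NOT match:
  10.38.168.0/27 (10.38.168.0 - 10.38.168.31) does not contain 10.38.168.155
  10.36.168.128/27 (10.36.168.128 - 10.36.168.159) does not contain 10.38.168.155
  10.38.169.128/25 (10.38.169.128 - 10.38.169.255) does not contain 10.38.168.155
  10.38.172.0/23 (10.38.172.0 - 10.38.173.255) does not contain 10.38.168.155
  10.38.170.0/23 (10.38.170.0 - 10.38.171.255) does not contain 10.38.168.155
  10.39.128.0/18 (10.39.128.0 - 10.39.191.255) does not contain 10.38.168.155
  10.44.0.0/14 (10.44.0.0 - 10.47.255.255) does not contain 10.38.168.155
Longest matching prefix is /11 -> interface GigabitEthernet0/5.

GigabitEthernet0/5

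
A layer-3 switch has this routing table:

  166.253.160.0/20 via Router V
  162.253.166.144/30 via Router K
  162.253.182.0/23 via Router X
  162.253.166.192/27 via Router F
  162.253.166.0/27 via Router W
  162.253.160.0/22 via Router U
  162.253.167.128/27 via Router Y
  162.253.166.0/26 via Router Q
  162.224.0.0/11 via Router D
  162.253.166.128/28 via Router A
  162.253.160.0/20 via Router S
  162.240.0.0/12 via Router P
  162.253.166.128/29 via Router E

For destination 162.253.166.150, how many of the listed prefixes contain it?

Prefixes containing 162.253.166.150:
  162.224.0.0/11 (162.224.0.0 - 162.255.255.255)
  162.240.0.0/12 (162.240.0.0 - 162.255.255.255)
  162.253.160.0/20 (162.253.160.0 - 162.253.175.255)
Total matching entries: 3.

3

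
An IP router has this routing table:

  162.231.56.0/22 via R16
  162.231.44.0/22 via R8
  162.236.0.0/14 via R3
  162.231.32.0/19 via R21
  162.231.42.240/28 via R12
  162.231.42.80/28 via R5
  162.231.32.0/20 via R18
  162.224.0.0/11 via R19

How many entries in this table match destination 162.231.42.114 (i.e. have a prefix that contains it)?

3

Prefixes containing 162.231.42.114:
  162.224.0.0/11 (162.224.0.0 - 162.255.255.255)
  162.231.32.0/19 (162.231.32.0 - 162.231.63.255)
  162.231.32.0/20 (162.231.32.0 - 162.231.47.255)
Total matching entries: 3.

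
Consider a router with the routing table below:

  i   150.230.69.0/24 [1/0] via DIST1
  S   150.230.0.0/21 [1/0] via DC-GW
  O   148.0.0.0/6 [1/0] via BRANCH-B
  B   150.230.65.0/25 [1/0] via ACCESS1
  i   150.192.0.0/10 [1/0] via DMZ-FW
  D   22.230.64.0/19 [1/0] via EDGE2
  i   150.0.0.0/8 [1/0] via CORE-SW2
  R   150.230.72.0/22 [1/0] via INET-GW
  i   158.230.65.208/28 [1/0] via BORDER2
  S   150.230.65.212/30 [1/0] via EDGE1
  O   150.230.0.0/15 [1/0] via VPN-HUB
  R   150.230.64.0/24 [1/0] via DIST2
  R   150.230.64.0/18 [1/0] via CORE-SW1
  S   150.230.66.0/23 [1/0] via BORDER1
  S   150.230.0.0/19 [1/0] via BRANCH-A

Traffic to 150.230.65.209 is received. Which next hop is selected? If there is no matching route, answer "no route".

CORE-SW1

Routes whose prefix contains 150.230.65.209:
  148.0.0.0/6 (148.0.0.0 - 151.255.255.255) -> BRANCH-B
  150.0.0.0/8 (150.0.0.0 - 150.255.255.255) -> CORE-SW2
  150.192.0.0/10 (150.192.0.0 - 150.255.255.255) -> DMZ-FW
  150.230.0.0/15 (150.230.0.0 - 150.231.255.255) -> VPN-HUB
  150.230.64.0/18 (150.230.64.0 - 150.230.127.255) -> CORE-SW1
More-specific entries that do NOT match:
  150.230.65.212/30 (150.230.65.212 - 150.230.65.215) does not contain 150.230.65.209
  158.230.65.208/28 (158.230.65.208 - 158.230.65.223) does not contain 150.230.65.209
  150.230.65.0/25 (150.230.65.0 - 150.230.65.127) does not contain 150.230.65.209
  150.230.69.0/24 (150.230.69.0 - 150.230.69.255) does not contain 150.230.65.209
  150.230.64.0/24 (150.230.64.0 - 150.230.64.255) does not contain 150.230.65.209
  150.230.66.0/23 (150.230.66.0 - 150.230.67.255) does not contain 150.230.65.209
  150.230.72.0/22 (150.230.72.0 - 150.230.75.255) does not contain 150.230.65.209
  150.230.0.0/21 (150.230.0.0 - 150.230.7.255) does not contain 150.230.65.209
  22.230.64.0/19 (22.230.64.0 - 22.230.95.255) does not contain 150.230.65.209
  150.230.0.0/19 (150.230.0.0 - 150.230.31.255) does not contain 150.230.65.209
Longest matching prefix is /18 -> next hop CORE-SW1.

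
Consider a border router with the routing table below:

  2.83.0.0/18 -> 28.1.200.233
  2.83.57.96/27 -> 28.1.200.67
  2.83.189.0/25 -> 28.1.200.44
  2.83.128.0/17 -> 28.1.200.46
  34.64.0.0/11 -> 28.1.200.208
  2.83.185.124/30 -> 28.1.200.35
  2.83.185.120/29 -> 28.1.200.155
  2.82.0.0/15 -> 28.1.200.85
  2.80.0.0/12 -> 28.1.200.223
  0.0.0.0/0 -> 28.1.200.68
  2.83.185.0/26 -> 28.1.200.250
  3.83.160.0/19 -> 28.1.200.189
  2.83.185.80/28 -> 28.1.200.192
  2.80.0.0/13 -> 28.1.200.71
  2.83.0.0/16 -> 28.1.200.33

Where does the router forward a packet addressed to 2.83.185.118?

Routes whose prefix contains 2.83.185.118:
  0.0.0.0/0 (default, matches everything) -> 28.1.200.68
  2.80.0.0/12 (2.80.0.0 - 2.95.255.255) -> 28.1.200.223
  2.80.0.0/13 (2.80.0.0 - 2.87.255.255) -> 28.1.200.71
  2.82.0.0/15 (2.82.0.0 - 2.83.255.255) -> 28.1.200.85
  2.83.0.0/16 (2.83.0.0 - 2.83.255.255) -> 28.1.200.33
  2.83.128.0/17 (2.83.128.0 - 2.83.255.255) -> 28.1.200.46
More-specific entries that do NOT match:
  2.83.185.124/30 (2.83.185.124 - 2.83.185.127) does not contain 2.83.185.118
  2.83.185.120/29 (2.83.185.120 - 2.83.185.127) does not contain 2.83.185.118
  2.83.185.80/28 (2.83.185.80 - 2.83.185.95) does not contain 2.83.185.118
  2.83.57.96/27 (2.83.57.96 - 2.83.57.127) does not contain 2.83.185.118
  2.83.185.0/26 (2.83.185.0 - 2.83.185.63) does not contain 2.83.185.118
  2.83.189.0/25 (2.83.189.0 - 2.83.189.127) does not contain 2.83.185.118
  3.83.160.0/19 (3.83.160.0 - 3.83.191.255) does not contain 2.83.185.118
  2.83.0.0/18 (2.83.0.0 - 2.83.63.255) does not contain 2.83.185.118
Longest matching prefix is /17 -> next hop 28.1.200.46.

28.1.200.46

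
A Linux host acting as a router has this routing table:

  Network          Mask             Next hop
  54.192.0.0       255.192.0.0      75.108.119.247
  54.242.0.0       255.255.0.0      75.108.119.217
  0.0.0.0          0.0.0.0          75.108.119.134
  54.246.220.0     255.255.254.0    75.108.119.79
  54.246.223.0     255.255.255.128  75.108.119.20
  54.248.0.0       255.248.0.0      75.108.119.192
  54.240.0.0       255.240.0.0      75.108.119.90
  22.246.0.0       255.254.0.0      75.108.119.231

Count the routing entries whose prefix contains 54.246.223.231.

Prefixes containing 54.246.223.231:
  0.0.0.0/0 (default, matches everything)
  54.192.0.0/10 (54.192.0.0 - 54.255.255.255)
  54.240.0.0/12 (54.240.0.0 - 54.255.255.255)
Total matching entries: 3.

3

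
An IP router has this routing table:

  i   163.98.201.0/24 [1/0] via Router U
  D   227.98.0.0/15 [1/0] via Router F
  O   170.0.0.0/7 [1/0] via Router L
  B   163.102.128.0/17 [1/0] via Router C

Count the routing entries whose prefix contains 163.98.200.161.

0

No listed prefix contains 163.98.200.161.
Total matching entries: 0.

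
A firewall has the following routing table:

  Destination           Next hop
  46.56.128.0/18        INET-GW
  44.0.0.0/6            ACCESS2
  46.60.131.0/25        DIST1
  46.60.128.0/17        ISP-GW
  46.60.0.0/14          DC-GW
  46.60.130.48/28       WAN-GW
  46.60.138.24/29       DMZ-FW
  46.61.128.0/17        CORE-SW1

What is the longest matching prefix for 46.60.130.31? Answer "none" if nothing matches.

46.60.128.0/17

Entries matching 46.60.130.31:
  44.0.0.0/6 (44.0.0.0 - 47.255.255.255)
  46.60.0.0/14 (46.60.0.0 - 46.63.255.255)
  46.60.128.0/17 (46.60.128.0 - 46.60.255.255)
Most specific is 46.60.128.0/17.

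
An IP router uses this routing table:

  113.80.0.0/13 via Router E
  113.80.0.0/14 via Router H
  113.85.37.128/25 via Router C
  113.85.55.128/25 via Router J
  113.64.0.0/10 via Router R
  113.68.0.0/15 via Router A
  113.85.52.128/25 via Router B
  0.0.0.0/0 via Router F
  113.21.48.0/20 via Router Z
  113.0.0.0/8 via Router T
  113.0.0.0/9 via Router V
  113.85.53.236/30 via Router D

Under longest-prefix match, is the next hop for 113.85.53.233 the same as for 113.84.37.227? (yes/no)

yes

113.85.53.233: longest match 113.80.0.0/13 -> Router E
113.84.37.227: longest match 113.80.0.0/13 -> Router E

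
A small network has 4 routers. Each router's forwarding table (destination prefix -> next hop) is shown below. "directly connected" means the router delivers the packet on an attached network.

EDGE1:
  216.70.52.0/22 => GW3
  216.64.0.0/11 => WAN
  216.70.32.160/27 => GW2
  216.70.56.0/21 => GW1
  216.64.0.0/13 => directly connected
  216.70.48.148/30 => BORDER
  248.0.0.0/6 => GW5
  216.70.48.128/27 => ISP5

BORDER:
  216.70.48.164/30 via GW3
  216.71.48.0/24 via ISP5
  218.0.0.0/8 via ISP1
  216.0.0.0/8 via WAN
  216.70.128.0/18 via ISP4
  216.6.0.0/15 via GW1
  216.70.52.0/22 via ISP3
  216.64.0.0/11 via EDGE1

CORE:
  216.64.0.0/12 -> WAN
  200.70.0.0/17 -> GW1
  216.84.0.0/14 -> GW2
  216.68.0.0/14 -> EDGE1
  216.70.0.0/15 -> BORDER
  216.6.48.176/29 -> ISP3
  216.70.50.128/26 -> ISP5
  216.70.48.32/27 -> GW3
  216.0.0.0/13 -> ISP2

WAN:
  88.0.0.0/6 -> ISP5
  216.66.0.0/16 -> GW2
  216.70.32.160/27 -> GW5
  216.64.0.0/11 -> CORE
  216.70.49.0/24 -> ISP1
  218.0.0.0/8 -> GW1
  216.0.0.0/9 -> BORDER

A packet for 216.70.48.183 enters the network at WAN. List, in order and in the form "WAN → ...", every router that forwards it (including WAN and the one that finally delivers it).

WAN → CORE → BORDER → EDGE1

At WAN: longest match for 216.70.48.183 is 216.64.0.0/11 -> CORE
At CORE: longest match for 216.70.48.183 is 216.70.0.0/15 -> BORDER
At BORDER: longest match for 216.70.48.183 is 216.64.0.0/11 -> EDGE1
At EDGE1: longest match for 216.70.48.183 is 216.64.0.0/13 -> directly connected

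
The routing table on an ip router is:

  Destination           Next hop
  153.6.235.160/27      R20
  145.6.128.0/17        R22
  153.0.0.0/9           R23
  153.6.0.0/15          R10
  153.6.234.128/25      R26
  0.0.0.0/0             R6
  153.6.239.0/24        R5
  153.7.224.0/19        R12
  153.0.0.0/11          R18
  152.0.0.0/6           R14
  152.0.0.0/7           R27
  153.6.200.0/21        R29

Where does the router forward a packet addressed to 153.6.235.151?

R10

Routes whose prefix contains 153.6.235.151:
  0.0.0.0/0 (default, matches everything) -> R6
  152.0.0.0/6 (152.0.0.0 - 155.255.255.255) -> R14
  152.0.0.0/7 (152.0.0.0 - 153.255.255.255) -> R27
  153.0.0.0/9 (153.0.0.0 - 153.127.255.255) -> R23
  153.0.0.0/11 (153.0.0.0 - 153.31.255.255) -> R18
  153.6.0.0/15 (153.6.0.0 - 153.7.255.255) -> R10
More-specific entries that do NOT match:
  153.6.235.160/27 (153.6.235.160 - 153.6.235.191) does not contain 153.6.235.151
  153.6.234.128/25 (153.6.234.128 - 153.6.234.255) does not contain 153.6.235.151
  153.6.239.0/24 (153.6.239.0 - 153.6.239.255) does not contain 153.6.235.151
  153.6.200.0/21 (153.6.200.0 - 153.6.207.255) does not contain 153.6.235.151
  153.7.224.0/19 (153.7.224.0 - 153.7.255.255) does not contain 153.6.235.151
  145.6.128.0/17 (145.6.128.0 - 145.6.255.255) does not contain 153.6.235.151
Longest matching prefix is /15 -> next hop R10.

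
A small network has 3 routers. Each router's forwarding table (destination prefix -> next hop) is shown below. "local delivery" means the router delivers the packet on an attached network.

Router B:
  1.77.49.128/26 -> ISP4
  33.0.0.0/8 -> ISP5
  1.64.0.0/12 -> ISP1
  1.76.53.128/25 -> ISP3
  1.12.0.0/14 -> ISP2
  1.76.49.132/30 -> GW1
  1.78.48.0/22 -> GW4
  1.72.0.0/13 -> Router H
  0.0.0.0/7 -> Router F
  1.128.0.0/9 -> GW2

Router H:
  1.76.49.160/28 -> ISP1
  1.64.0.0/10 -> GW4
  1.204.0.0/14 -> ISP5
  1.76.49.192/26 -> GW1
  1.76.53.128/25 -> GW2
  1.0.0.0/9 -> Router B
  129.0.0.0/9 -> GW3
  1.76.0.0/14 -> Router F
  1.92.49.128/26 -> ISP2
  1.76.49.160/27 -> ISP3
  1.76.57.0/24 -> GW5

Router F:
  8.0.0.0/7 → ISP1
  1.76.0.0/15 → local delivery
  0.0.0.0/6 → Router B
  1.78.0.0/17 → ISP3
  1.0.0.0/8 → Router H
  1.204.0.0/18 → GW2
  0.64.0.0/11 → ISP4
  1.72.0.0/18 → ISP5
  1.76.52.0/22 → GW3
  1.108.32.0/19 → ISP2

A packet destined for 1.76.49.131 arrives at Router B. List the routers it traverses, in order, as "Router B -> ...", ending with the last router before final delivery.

At Router B: longest match for 1.76.49.131 is 1.72.0.0/13 -> Router H
At Router H: longest match for 1.76.49.131 is 1.76.0.0/14 -> Router F
At Router F: longest match for 1.76.49.131 is 1.76.0.0/15 -> local delivery

Router B -> Router H -> Router F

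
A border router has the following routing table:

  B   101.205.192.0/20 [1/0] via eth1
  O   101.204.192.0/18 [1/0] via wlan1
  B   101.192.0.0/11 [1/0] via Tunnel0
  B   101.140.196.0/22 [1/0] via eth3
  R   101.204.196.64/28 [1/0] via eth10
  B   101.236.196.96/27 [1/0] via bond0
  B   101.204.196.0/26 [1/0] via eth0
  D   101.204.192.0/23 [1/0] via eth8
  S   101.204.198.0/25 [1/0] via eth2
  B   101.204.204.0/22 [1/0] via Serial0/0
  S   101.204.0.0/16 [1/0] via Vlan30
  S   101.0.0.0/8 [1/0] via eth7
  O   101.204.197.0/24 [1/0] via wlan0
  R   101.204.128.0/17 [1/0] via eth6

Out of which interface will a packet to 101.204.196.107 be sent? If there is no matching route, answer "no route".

Routes whose prefix contains 101.204.196.107:
  101.0.0.0/8 (101.0.0.0 - 101.255.255.255) -> eth7
  101.192.0.0/11 (101.192.0.0 - 101.223.255.255) -> Tunnel0
  101.204.0.0/16 (101.204.0.0 - 101.204.255.255) -> Vlan30
  101.204.128.0/17 (101.204.128.0 - 101.204.255.255) -> eth6
  101.204.192.0/18 (101.204.192.0 - 101.204.255.255) -> wlan1
More-specific entries that do NOT match:
  101.204.196.64/28 (101.204.196.64 - 101.204.196.79) does not contain 101.204.196.107
  101.236.196.96/27 (101.236.196.96 - 101.236.196.127) does not contain 101.204.196.107
  101.204.196.0/26 (101.204.196.0 - 101.204.196.63) does not contain 101.204.196.107
  101.204.198.0/25 (101.204.198.0 - 101.204.198.127) does not contain 101.204.196.107
  101.204.197.0/24 (101.204.197.0 - 101.204.197.255) does not contain 101.204.196.107
  101.204.192.0/23 (101.204.192.0 - 101.204.193.255) does not contain 101.204.196.107
  101.140.196.0/22 (101.140.196.0 - 101.140.199.255) does not contain 101.204.196.107
  101.204.204.0/22 (101.204.204.0 - 101.204.207.255) does not contain 101.204.196.107
  101.205.192.0/20 (101.205.192.0 - 101.205.207.255) does not contain 101.204.196.107
Longest matching prefix is /18 -> interface wlan1.

wlan1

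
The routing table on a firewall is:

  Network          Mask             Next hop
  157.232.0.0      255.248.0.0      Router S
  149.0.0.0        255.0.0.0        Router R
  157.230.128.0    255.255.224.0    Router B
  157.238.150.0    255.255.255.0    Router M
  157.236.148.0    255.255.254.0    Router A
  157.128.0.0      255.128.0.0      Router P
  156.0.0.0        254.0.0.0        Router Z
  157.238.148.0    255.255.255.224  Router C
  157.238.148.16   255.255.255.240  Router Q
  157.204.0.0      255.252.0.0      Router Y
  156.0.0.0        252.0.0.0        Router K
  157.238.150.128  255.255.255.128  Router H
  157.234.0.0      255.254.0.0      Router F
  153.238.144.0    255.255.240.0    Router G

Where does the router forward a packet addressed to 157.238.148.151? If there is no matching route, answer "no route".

Routes whose prefix contains 157.238.148.151:
  156.0.0.0/6 (156.0.0.0 - 159.255.255.255) -> Router K
  156.0.0.0/7 (156.0.0.0 - 157.255.255.255) -> Router Z
  157.128.0.0/9 (157.128.0.0 - 157.255.255.255) -> Router P
  157.232.0.0/13 (157.232.0.0 - 157.239.255.255) -> Router S
More-specific entries that do NOT match:
  157.238.148.16/28 (157.238.148.16 - 157.238.148.31) does not contain 157.238.148.151
  157.238.148.0/27 (157.238.148.0 - 157.238.148.31) does not contain 157.238.148.151
  157.238.150.128/25 (157.238.150.128 - 157.238.150.255) does not contain 157.238.148.151
  157.238.150.0/24 (157.238.150.0 - 157.238.150.255) does not contain 157.238.148.151
  157.236.148.0/23 (157.236.148.0 - 157.236.149.255) does not contain 157.238.148.151
  153.238.144.0/20 (153.238.144.0 - 153.238.159.255) does not contain 157.238.148.151
  157.230.128.0/19 (157.230.128.0 - 157.230.159.255) does not contain 157.238.148.151
  157.234.0.0/15 (157.234.0.0 - 157.235.255.255) does not contain 157.238.148.151
  157.204.0.0/14 (157.204.0.0 - 157.207.255.255) does not contain 157.238.148.151
Longest matching prefix is /13 -> next hop Router S.

Router S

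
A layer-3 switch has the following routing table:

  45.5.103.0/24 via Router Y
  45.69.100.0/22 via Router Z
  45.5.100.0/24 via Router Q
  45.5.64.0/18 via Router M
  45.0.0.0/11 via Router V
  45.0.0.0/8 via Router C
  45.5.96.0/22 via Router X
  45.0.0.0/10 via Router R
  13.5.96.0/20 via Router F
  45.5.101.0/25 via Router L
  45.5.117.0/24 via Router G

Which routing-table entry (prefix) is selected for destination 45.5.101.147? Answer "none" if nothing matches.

45.5.64.0/18

Entries matching 45.5.101.147:
  45.0.0.0/8 (45.0.0.0 - 45.255.255.255)
  45.0.0.0/10 (45.0.0.0 - 45.63.255.255)
  45.0.0.0/11 (45.0.0.0 - 45.31.255.255)
  45.5.64.0/18 (45.5.64.0 - 45.5.127.255)
Most specific is 45.5.64.0/18.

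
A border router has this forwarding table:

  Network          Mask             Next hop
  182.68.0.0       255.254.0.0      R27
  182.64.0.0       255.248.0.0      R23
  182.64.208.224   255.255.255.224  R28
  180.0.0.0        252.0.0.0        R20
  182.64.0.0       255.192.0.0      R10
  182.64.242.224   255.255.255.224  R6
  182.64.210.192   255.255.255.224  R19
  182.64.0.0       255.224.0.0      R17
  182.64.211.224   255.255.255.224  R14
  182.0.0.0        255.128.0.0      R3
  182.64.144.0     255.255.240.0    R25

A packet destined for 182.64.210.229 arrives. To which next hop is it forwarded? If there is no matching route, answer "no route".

R23

Routes whose prefix contains 182.64.210.229:
  180.0.0.0/6 (180.0.0.0 - 183.255.255.255) -> R20
  182.0.0.0/9 (182.0.0.0 - 182.127.255.255) -> R3
  182.64.0.0/10 (182.64.0.0 - 182.127.255.255) -> R10
  182.64.0.0/11 (182.64.0.0 - 182.95.255.255) -> R17
  182.64.0.0/13 (182.64.0.0 - 182.71.255.255) -> R23
More-specific entries that do NOT match:
  182.64.208.224/27 (182.64.208.224 - 182.64.208.255) does not contain 182.64.210.229
  182.64.242.224/27 (182.64.242.224 - 182.64.242.255) does not contain 182.64.210.229
  182.64.210.192/27 (182.64.210.192 - 182.64.210.223) does not contain 182.64.210.229
  182.64.211.224/27 (182.64.211.224 - 182.64.211.255) does not contain 182.64.210.229
  182.64.144.0/20 (182.64.144.0 - 182.64.159.255) does not contain 182.64.210.229
  182.68.0.0/15 (182.68.0.0 - 182.69.255.255) does not contain 182.64.210.229
Longest matching prefix is /13 -> next hop R23.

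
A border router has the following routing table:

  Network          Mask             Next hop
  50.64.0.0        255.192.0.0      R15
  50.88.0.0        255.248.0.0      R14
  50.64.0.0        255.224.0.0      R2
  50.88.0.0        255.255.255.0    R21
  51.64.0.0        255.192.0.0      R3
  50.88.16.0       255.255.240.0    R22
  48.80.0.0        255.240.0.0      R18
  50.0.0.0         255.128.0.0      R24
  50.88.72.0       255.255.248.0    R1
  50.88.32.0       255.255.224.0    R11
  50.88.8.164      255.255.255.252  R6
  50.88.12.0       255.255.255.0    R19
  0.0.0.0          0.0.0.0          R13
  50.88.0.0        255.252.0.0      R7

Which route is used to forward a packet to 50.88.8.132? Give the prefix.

Entries matching 50.88.8.132:
  0.0.0.0/0 (default, matches everything)
  50.0.0.0/9 (50.0.0.0 - 50.127.255.255)
  50.64.0.0/10 (50.64.0.0 - 50.127.255.255)
  50.64.0.0/11 (50.64.0.0 - 50.95.255.255)
  50.88.0.0/13 (50.88.0.0 - 50.95.255.255)
  50.88.0.0/14 (50.88.0.0 - 50.91.255.255)
Most specific is 50.88.0.0/14.

50.88.0.0/14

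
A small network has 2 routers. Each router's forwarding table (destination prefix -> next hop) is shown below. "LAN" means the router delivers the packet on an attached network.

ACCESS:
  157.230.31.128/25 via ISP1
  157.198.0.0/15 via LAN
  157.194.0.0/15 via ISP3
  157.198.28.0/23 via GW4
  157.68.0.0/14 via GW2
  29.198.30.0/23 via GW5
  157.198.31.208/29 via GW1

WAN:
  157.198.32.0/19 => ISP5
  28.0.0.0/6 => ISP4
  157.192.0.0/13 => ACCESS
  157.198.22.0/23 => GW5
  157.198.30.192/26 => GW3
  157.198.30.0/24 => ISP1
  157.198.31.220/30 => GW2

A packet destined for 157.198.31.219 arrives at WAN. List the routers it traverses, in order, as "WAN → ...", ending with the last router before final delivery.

At WAN: longest match for 157.198.31.219 is 157.192.0.0/13 -> ACCESS
At ACCESS: longest match for 157.198.31.219 is 157.198.0.0/15 -> LAN

WAN → ACCESS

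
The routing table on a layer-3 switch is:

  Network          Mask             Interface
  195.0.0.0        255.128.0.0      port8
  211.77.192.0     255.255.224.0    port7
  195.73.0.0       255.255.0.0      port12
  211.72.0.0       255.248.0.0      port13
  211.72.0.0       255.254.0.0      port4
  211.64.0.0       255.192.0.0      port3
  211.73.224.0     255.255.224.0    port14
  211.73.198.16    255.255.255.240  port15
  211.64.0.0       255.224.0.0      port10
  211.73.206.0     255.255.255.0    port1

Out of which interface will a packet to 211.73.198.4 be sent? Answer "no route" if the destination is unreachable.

Routes whose prefix contains 211.73.198.4:
  211.64.0.0/10 (211.64.0.0 - 211.127.255.255) -> port3
  211.64.0.0/11 (211.64.0.0 - 211.95.255.255) -> port10
  211.72.0.0/13 (211.72.0.0 - 211.79.255.255) -> port13
  211.72.0.0/15 (211.72.0.0 - 211.73.255.255) -> port4
More-specific entries that do NOT match:
  211.73.198.16/28 (211.73.198.16 - 211.73.198.31) does not contain 211.73.198.4
  211.73.206.0/24 (211.73.206.0 - 211.73.206.255) does not contain 211.73.198.4
  211.77.192.0/19 (211.77.192.0 - 211.77.223.255) does not contain 211.73.198.4
  211.73.224.0/19 (211.73.224.0 - 211.73.255.255) does not contain 211.73.198.4
  195.73.0.0/16 (195.73.0.0 - 195.73.255.255) does not contain 211.73.198.4
Longest matching prefix is /15 -> interface port4.

port4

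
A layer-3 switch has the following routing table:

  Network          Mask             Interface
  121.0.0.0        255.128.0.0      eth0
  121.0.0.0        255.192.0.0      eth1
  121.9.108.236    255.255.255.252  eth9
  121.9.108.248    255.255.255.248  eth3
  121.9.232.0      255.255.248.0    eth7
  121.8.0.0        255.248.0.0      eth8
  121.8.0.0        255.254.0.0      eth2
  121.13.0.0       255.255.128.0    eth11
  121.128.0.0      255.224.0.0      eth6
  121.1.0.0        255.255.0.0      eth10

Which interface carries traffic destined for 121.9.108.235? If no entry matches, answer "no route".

eth2

Routes whose prefix contains 121.9.108.235:
  121.0.0.0/9 (121.0.0.0 - 121.127.255.255) -> eth0
  121.0.0.0/10 (121.0.0.0 - 121.63.255.255) -> eth1
  121.8.0.0/13 (121.8.0.0 - 121.15.255.255) -> eth8
  121.8.0.0/15 (121.8.0.0 - 121.9.255.255) -> eth2
More-specific entries that do NOT match:
  121.9.108.236/30 (121.9.108.236 - 121.9.108.239) does not contain 121.9.108.235
  121.9.108.248/29 (121.9.108.248 - 121.9.108.255) does not contain 121.9.108.235
  121.9.232.0/21 (121.9.232.0 - 121.9.239.255) does not contain 121.9.108.235
  121.13.0.0/17 (121.13.0.0 - 121.13.127.255) does not contain 121.9.108.235
  121.1.0.0/16 (121.1.0.0 - 121.1.255.255) does not contain 121.9.108.235
Longest matching prefix is /15 -> interface eth2.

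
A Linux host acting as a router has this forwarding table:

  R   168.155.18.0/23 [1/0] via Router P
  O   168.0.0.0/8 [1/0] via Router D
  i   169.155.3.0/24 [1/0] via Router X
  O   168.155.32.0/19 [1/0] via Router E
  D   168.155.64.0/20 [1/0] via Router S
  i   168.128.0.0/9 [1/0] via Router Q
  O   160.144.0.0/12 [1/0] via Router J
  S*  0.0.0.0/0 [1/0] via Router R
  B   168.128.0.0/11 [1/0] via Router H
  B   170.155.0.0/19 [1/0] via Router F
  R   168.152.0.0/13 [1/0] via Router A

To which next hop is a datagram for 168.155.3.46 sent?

Routes whose prefix contains 168.155.3.46:
  0.0.0.0/0 (default, matches everything) -> Router R
  168.0.0.0/8 (168.0.0.0 - 168.255.255.255) -> Router D
  168.128.0.0/9 (168.128.0.0 - 168.255.255.255) -> Router Q
  168.128.0.0/11 (168.128.0.0 - 168.159.255.255) -> Router H
  168.152.0.0/13 (168.152.0.0 - 168.159.255.255) -> Router A
More-specific entries that do NOT match:
  169.155.3.0/24 (169.155.3.0 - 169.155.3.255) does not contain 168.155.3.46
  168.155.18.0/23 (168.155.18.0 - 168.155.19.255) does not contain 168.155.3.46
  168.155.64.0/20 (168.155.64.0 - 168.155.79.255) does not contain 168.155.3.46
  168.155.32.0/19 (168.155.32.0 - 168.155.63.255) does not contain 168.155.3.46
  170.155.0.0/19 (170.155.0.0 - 170.155.31.255) does not contain 168.155.3.46
Longest matching prefix is /13 -> next hop Router A.

Router A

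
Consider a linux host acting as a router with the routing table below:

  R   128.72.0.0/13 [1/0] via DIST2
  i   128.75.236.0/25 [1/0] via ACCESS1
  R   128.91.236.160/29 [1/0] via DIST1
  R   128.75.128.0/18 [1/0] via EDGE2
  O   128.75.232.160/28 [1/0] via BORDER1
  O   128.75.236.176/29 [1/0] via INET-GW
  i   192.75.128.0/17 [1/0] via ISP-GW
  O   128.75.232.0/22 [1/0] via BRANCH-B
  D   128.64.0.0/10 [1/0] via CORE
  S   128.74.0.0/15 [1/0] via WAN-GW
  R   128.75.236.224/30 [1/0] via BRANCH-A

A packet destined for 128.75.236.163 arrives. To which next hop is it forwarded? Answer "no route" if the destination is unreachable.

WAN-GW

Routes whose prefix contains 128.75.236.163:
  128.64.0.0/10 (128.64.0.0 - 128.127.255.255) -> CORE
  128.72.0.0/13 (128.72.0.0 - 128.79.255.255) -> DIST2
  128.74.0.0/15 (128.74.0.0 - 128.75.255.255) -> WAN-GW
More-specific entries that do NOT match:
  128.75.236.224/30 (128.75.236.224 - 128.75.236.227) does not contain 128.75.236.163
  128.91.236.160/29 (128.91.236.160 - 128.91.236.167) does not contain 128.75.236.163
  128.75.236.176/29 (128.75.236.176 - 128.75.236.183) does not contain 128.75.236.163
  128.75.232.160/28 (128.75.232.160 - 128.75.232.175) does not contain 128.75.236.163
  128.75.236.0/25 (128.75.236.0 - 128.75.236.127) does not contain 128.75.236.163
  128.75.232.0/22 (128.75.232.0 - 128.75.235.255) does not contain 128.75.236.163
  128.75.128.0/18 (128.75.128.0 - 128.75.191.255) does not contain 128.75.236.163
  192.75.128.0/17 (192.75.128.0 - 192.75.255.255) does not contain 128.75.236.163
Longest matching prefix is /15 -> next hop WAN-GW.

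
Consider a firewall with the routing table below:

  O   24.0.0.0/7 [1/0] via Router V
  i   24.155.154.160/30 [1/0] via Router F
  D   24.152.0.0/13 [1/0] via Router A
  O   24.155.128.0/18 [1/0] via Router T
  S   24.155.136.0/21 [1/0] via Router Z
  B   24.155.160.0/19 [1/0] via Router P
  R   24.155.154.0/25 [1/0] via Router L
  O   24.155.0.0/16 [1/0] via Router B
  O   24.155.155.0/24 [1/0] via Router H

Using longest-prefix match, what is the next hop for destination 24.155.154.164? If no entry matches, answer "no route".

Router T

Routes whose prefix contains 24.155.154.164:
  24.0.0.0/7 (24.0.0.0 - 25.255.255.255) -> Router V
  24.152.0.0/13 (24.152.0.0 - 24.159.255.255) -> Router A
  24.155.0.0/16 (24.155.0.0 - 24.155.255.255) -> Router B
  24.155.128.0/18 (24.155.128.0 - 24.155.191.255) -> Router T
More-specific entries that do NOT match:
  24.155.154.160/30 (24.155.154.160 - 24.155.154.163) does not contain 24.155.154.164
  24.155.154.0/25 (24.155.154.0 - 24.155.154.127) does not contain 24.155.154.164
  24.155.155.0/24 (24.155.155.0 - 24.155.155.255) does not contain 24.155.154.164
  24.155.136.0/21 (24.155.136.0 - 24.155.143.255) does not contain 24.155.154.164
  24.155.160.0/19 (24.155.160.0 - 24.155.191.255) does not contain 24.155.154.164
Longest matching prefix is /18 -> next hop Router T.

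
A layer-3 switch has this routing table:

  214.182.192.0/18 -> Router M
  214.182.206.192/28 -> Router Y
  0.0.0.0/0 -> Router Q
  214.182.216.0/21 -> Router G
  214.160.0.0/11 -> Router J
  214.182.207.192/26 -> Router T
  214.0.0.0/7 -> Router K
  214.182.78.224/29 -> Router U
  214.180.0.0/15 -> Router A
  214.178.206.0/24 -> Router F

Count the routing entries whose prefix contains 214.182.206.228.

Prefixes containing 214.182.206.228:
  0.0.0.0/0 (default, matches everything)
  214.0.0.0/7 (214.0.0.0 - 215.255.255.255)
  214.160.0.0/11 (214.160.0.0 - 214.191.255.255)
  214.182.192.0/18 (214.182.192.0 - 214.182.255.255)
Total matching entries: 4.

4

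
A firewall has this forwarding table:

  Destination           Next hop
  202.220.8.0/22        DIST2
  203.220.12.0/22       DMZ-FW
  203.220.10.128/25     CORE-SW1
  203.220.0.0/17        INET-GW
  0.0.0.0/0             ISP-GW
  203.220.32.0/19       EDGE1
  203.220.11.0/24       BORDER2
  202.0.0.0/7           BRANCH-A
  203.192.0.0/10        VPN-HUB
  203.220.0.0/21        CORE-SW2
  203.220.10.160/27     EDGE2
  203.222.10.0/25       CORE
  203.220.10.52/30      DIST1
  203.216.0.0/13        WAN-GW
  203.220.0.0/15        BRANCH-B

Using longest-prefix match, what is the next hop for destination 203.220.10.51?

Routes whose prefix contains 203.220.10.51:
  0.0.0.0/0 (default, matches everything) -> ISP-GW
  202.0.0.0/7 (202.0.0.0 - 203.255.255.255) -> BRANCH-A
  203.192.0.0/10 (203.192.0.0 - 203.255.255.255) -> VPN-HUB
  203.216.0.0/13 (203.216.0.0 - 203.223.255.255) -> WAN-GW
  203.220.0.0/15 (203.220.0.0 - 203.221.255.255) -> BRANCH-B
  203.220.0.0/17 (203.220.0.0 - 203.220.127.255) -> INET-GW
More-specific entries that do NOT match:
  203.220.10.52/30 (203.220.10.52 - 203.220.10.55) does not contain 203.220.10.51
  203.220.10.160/27 (203.220.10.160 - 203.220.10.191) does not contain 203.220.10.51
  203.220.10.128/25 (203.220.10.128 - 203.220.10.255) does not contain 203.220.10.51
  203.222.10.0/25 (203.222.10.0 - 203.222.10.127) does not contain 203.220.10.51
  203.220.11.0/24 (203.220.11.0 - 203.220.11.255) does not contain 203.220.10.51
  202.220.8.0/22 (202.220.8.0 - 202.220.11.255) does not contain 203.220.10.51
  203.220.12.0/22 (203.220.12.0 - 203.220.15.255) does not contain 203.220.10.51
  203.220.0.0/21 (203.220.0.0 - 203.220.7.255) does not contain 203.220.10.51
  203.220.32.0/19 (203.220.32.0 - 203.220.63.255) does not contain 203.220.10.51
Longest matching prefix is /17 -> next hop INET-GW.

INET-GW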